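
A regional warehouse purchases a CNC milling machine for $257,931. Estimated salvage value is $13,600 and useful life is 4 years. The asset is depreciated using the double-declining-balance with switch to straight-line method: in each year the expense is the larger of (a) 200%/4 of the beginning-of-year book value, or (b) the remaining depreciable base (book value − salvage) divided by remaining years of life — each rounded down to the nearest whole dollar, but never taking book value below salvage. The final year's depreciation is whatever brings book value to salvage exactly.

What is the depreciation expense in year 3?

$32,241

Depreciable base = $257,931 − $13,600 = $244,331.
Year 1: DB = ⌊$257,931 × 200%/4⌋ = $128,965; SL = ⌊$244,331/4⌋ = $61,082 → take DB $128,965. Book value $128,966.
Year 2: DB = ⌊$128,966 × 200%/4⌋ = $64,483; SL = ⌊$115,366/3⌋ = $38,455 → take DB $64,483. Book value $64,483.
Year 3: DB = ⌊$64,483 × 200%/4⌋ = $32,241; SL = ⌊$50,883/2⌋ = $25,441 → take DB $32,241. Book value $32,242.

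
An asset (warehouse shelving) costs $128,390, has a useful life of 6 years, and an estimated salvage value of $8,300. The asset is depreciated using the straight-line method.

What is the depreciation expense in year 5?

Depreciable base = $128,390 − $8,300 = $120,090.
Annual expense = $120,090 / 6 = $20,015.

$20,015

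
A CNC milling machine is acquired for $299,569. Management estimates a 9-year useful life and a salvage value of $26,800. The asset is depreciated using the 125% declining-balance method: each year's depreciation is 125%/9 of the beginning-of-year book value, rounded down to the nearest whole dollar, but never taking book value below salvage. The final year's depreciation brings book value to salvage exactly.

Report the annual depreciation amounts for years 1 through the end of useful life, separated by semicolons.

$41,606; $35,828; $30,852; $26,567; $22,877; $19,699; $16,963; $14,607; $63,770

Depreciable base = $299,569 − $26,800 = $272,769.
Year 1: ⌊$299,569 × 125%/9⌋ = $41,606. Book value $257,963.
Year 2: ⌊$257,963 × 125%/9⌋ = $35,828. Book value $222,135.
Year 3: ⌊$222,135 × 125%/9⌋ = $30,852. Book value $191,283.
Year 4: ⌊$191,283 × 125%/9⌋ = $26,567. Book value $164,716.
Year 5: ⌊$164,716 × 125%/9⌋ = $22,877. Book value $141,839.
Year 6: ⌊$141,839 × 125%/9⌋ = $19,699. Book value $122,140.
Year 7: ⌊$122,140 × 125%/9⌋ = $16,963. Book value $105,177.
Year 8: ⌊$105,177 × 125%/9⌋ = $14,607. Book value $90,570.
Year 9 (final): $90,570 − $26,800 = $63,770. Book value $26,800.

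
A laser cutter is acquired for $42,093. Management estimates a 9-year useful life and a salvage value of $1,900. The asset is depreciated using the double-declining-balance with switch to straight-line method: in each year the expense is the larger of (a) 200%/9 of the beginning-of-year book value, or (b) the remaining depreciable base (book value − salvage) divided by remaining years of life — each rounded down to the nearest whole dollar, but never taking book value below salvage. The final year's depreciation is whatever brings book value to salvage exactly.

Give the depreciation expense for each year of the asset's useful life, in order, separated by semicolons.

Depreciable base = $42,093 − $1,900 = $40,193.
Year 1: DB = ⌊$42,093 × 200%/9⌋ = $9,354; SL = ⌊$40,193/9⌋ = $4,465 → take DB $9,354. Book value $32,739.
Year 2: DB = ⌊$32,739 × 200%/9⌋ = $7,275; SL = ⌊$30,839/8⌋ = $3,854 → take DB $7,275. Book value $25,464.
Year 3: DB = ⌊$25,464 × 200%/9⌋ = $5,658; SL = ⌊$23,564/7⌋ = $3,366 → take DB $5,658. Book value $19,806.
Year 4: DB = ⌊$19,806 × 200%/9⌋ = $4,401; SL = ⌊$17,906/6⌋ = $2,984 → take DB $4,401. Book value $15,405.
Year 5: DB = ⌊$15,405 × 200%/9⌋ = $3,423; SL = ⌊$13,505/5⌋ = $2,701 → take DB $3,423. Book value $11,982.
Year 6: DB = ⌊$11,982 × 200%/9⌋ = $2,662; SL = ⌊$10,082/4⌋ = $2,520 → take DB $2,662. Book value $9,320.
Year 7: DB = ⌊$9,320 × 200%/9⌋ = $2,071; SL = ⌊$7,420/3⌋ = $2,473 → take SL $2,473. Book value $6,847.
Year 8: DB = ⌊$6,847 × 200%/9⌋ = $1,521; SL = ⌊$4,947/2⌋ = $2,473 → take SL $2,473. Book value $4,374.
Year 9 (final): $4,374 − $1,900 = $2,474. Book value $1,900.

$9,354; $7,275; $5,658; $4,401; $3,423; $2,662; $2,473; $2,473; $2,474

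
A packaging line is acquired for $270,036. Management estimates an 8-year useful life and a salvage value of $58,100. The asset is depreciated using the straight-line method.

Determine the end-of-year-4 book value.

Depreciable base = $270,036 − $58,100 = $211,936.
Annual expense = $211,936 / 8 = $26,492.
End of year 1: book value $243,544.
End of year 2: book value $217,052.
End of year 3: book value $190,560.
End of year 4: book value $164,068.

$164,068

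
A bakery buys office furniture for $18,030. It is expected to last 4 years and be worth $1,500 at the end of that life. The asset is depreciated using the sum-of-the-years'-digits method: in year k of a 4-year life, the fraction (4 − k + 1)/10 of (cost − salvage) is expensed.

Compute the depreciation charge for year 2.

Depreciable base = $18,030 − $1,500 = $16,530.
Sum of the years' digits = 4+3+2+1 = 10.
Year 1: $16,530 × 4/10 = $6,612. Book value $11,418.
Year 2: $16,530 × 3/10 = $4,959. Book value $6,459.

$4,959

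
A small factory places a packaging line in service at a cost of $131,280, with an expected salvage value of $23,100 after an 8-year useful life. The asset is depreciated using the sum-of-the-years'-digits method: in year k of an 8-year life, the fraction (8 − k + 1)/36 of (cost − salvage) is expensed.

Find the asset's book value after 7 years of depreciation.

Depreciable base = $131,280 − $23,100 = $108,180.
Sum of the years' digits = 8+7+6+5+4+3+2+1 = 36.
Year 1: $108,180 × 8/36 = $24,040. Book value $107,240.
Year 2: $108,180 × 7/36 = $21,035. Book value $86,205.
Year 3: $108,180 × 6/36 = $18,030. Book value $68,175.
Year 4: $108,180 × 5/36 = $15,025. Book value $53,150.
Year 5: $108,180 × 4/36 = $12,020. Book value $41,130.
Year 6: $108,180 × 3/36 = $9,015. Book value $32,115.
Year 7: $108,180 × 2/36 = $6,010. Book value $26,105.

$26,105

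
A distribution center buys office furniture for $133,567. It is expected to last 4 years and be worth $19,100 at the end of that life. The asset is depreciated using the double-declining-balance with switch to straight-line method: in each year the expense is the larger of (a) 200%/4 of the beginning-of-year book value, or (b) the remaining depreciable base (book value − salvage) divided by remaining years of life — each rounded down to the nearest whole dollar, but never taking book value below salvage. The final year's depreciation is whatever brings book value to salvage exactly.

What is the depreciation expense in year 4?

$0

Depreciable base = $133,567 − $19,100 = $114,467.
Year 1: DB = ⌊$133,567 × 200%/4⌋ = $66,783; SL = ⌊$114,467/4⌋ = $28,616 → take DB $66,783. Book value $66,784.
Year 2: DB = ⌊$66,784 × 200%/4⌋ = $33,392; SL = ⌊$47,684/3⌋ = $15,894 → take DB $33,392. Book value $33,392.
Year 3: DB = ⌊$33,392 × 200%/4⌋ = $16,696; SL = ⌊$14,292/2⌋ = $7,146 → take DB $16,696, capped at $14,292. Book value $19,100.
Year 4 (final): $19,100 − $19,100 = $0. Book value $19,100.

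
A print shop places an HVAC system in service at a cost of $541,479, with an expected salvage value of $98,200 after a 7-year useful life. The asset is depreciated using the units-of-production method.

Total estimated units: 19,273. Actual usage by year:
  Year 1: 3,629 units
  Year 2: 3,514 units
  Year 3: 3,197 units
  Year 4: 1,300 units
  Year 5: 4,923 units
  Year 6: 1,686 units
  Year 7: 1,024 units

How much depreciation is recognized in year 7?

$23,552

Depreciable base = $541,479 − $98,200 = $443,279.
Rate = $443,279 / 19,273 units = $23 per unit.
Year 1: 3,629 × $23 = $83,467. Book value $458,012.
Year 2: 3,514 × $23 = $80,822. Book value $377,190.
Year 3: 3,197 × $23 = $73,531. Book value $303,659.
Year 4: 1,300 × $23 = $29,900. Book value $273,759.
Year 5: 4,923 × $23 = $113,229. Book value $160,530.
Year 6: 1,686 × $23 = $38,778. Book value $121,752.
Year 7: 1,024 × $23 = $23,552. Book value $98,200.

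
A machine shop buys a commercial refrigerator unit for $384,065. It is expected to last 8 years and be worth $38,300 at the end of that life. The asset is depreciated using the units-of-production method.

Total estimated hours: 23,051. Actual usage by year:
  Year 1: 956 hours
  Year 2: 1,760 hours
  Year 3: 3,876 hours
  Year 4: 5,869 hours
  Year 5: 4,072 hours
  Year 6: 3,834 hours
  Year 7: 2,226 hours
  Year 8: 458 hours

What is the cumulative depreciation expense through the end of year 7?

$338,895

Depreciable base = $384,065 − $38,300 = $345,765.
Rate = $345,765 / 23,051 hours = $15 per hour.
Year 1: 956 × $15 = $14,340. Book value $369,725.
Year 2: 1,760 × $15 = $26,400. Book value $343,325.
Year 3: 3,876 × $15 = $58,140. Book value $285,185.
Year 4: 5,869 × $15 = $88,035. Book value $197,150.
Year 5: 4,072 × $15 = $61,080. Book value $136,070.
Year 6: 3,834 × $15 = $57,510. Book value $78,560.
Year 7: 2,226 × $15 = $33,390. Book value $45,170.
Accumulated through year 7 = $384,065 − $45,170 = $338,895.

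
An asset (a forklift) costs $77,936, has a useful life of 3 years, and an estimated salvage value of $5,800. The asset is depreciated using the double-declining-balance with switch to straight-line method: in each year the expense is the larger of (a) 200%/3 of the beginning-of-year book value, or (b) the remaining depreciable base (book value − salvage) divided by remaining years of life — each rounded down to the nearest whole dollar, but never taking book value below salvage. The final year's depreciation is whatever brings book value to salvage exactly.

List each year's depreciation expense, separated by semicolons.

Depreciable base = $77,936 − $5,800 = $72,136.
Year 1: DB = ⌊$77,936 × 200%/3⌋ = $51,957; SL = ⌊$72,136/3⌋ = $24,045 → take DB $51,957. Book value $25,979.
Year 2: DB = ⌊$25,979 × 200%/3⌋ = $17,319; SL = ⌊$20,179/2⌋ = $10,089 → take DB $17,319. Book value $8,660.
Year 3 (final): $8,660 − $5,800 = $2,860. Book value $5,800.

$51,957; $17,319; $2,860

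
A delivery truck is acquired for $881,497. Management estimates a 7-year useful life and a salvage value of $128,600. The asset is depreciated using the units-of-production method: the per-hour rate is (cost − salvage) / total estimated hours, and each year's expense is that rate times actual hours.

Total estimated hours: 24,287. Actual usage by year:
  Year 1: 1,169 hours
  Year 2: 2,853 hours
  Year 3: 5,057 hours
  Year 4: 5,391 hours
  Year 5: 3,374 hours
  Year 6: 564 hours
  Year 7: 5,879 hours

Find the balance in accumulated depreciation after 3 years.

Depreciable base = $881,497 − $128,600 = $752,897.
Rate = $752,897 / 24,287 hours = $31 per hour.
Year 1: 1,169 × $31 = $36,239. Book value $845,258.
Year 2: 2,853 × $31 = $88,443. Book value $756,815.
Year 3: 5,057 × $31 = $156,767. Book value $600,048.
Accumulated through year 3 = $881,497 − $600,048 = $281,449.

$281,449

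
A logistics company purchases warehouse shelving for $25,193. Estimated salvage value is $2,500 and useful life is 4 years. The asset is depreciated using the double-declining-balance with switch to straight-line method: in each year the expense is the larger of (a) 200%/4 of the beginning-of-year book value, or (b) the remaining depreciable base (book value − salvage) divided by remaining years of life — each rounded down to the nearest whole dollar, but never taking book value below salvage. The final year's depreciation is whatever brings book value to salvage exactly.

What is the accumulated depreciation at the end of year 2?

$18,894

Depreciable base = $25,193 − $2,500 = $22,693.
Year 1: DB = ⌊$25,193 × 200%/4⌋ = $12,596; SL = ⌊$22,693/4⌋ = $5,673 → take DB $12,596. Book value $12,597.
Year 2: DB = ⌊$12,597 × 200%/4⌋ = $6,298; SL = ⌊$10,097/3⌋ = $3,365 → take DB $6,298. Book value $6,299.
Accumulated through year 2 = $25,193 − $6,299 = $18,894.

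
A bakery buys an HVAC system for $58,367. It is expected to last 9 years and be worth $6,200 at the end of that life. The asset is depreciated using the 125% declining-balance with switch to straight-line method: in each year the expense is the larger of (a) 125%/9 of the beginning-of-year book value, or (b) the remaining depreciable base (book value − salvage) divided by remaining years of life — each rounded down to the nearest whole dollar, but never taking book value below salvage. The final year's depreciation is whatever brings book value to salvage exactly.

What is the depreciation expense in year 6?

$5,178

Depreciable base = $58,367 − $6,200 = $52,167.
Year 1: DB = ⌊$58,367 × 125%/9⌋ = $8,106; SL = ⌊$52,167/9⌋ = $5,796 → take DB $8,106. Book value $50,261.
Year 2: DB = ⌊$50,261 × 125%/9⌋ = $6,980; SL = ⌊$44,061/8⌋ = $5,507 → take DB $6,980. Book value $43,281.
Year 3: DB = ⌊$43,281 × 125%/9⌋ = $6,011; SL = ⌊$37,081/7⌋ = $5,297 → take DB $6,011. Book value $37,270.
Year 4: DB = ⌊$37,270 × 125%/9⌋ = $5,176; SL = ⌊$31,070/6⌋ = $5,178 → take SL $5,178. Book value $32,092.
Year 5: DB = ⌊$32,092 × 125%/9⌋ = $4,457; SL = ⌊$25,892/5⌋ = $5,178 → take SL $5,178. Book value $26,914.
Year 6: DB = ⌊$26,914 × 125%/9⌋ = $3,738; SL = ⌊$20,714/4⌋ = $5,178 → take SL $5,178. Book value $21,736.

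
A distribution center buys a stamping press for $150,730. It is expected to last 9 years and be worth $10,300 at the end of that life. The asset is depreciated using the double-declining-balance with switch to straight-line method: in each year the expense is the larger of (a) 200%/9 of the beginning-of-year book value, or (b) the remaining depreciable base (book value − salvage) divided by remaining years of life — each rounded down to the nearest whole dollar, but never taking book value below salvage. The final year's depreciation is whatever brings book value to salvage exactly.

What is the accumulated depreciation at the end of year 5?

Depreciable base = $150,730 − $10,300 = $140,430.
Year 1: DB = ⌊$150,730 × 200%/9⌋ = $33,495; SL = ⌊$140,430/9⌋ = $15,603 → take DB $33,495. Book value $117,235.
Year 2: DB = ⌊$117,235 × 200%/9⌋ = $26,052; SL = ⌊$106,935/8⌋ = $13,366 → take DB $26,052. Book value $91,183.
Year 3: DB = ⌊$91,183 × 200%/9⌋ = $20,262; SL = ⌊$80,883/7⌋ = $11,554 → take DB $20,262. Book value $70,921.
Year 4: DB = ⌊$70,921 × 200%/9⌋ = $15,760; SL = ⌊$60,621/6⌋ = $10,103 → take DB $15,760. Book value $55,161.
Year 5: DB = ⌊$55,161 × 200%/9⌋ = $12,258; SL = ⌊$44,861/5⌋ = $8,972 → take DB $12,258. Book value $42,903.
Accumulated through year 5 = $150,730 − $42,903 = $107,827.

$107,827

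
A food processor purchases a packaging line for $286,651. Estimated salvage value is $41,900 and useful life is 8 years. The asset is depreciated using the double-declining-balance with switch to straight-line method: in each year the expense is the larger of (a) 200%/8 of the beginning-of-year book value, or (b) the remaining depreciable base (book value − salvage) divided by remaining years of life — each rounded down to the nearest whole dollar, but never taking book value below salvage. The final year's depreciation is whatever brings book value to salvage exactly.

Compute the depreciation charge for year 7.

$9,119

Depreciable base = $286,651 − $41,900 = $244,751.
Year 1: DB = ⌊$286,651 × 200%/8⌋ = $71,662; SL = ⌊$244,751/8⌋ = $30,593 → take DB $71,662. Book value $214,989.
Year 2: DB = ⌊$214,989 × 200%/8⌋ = $53,747; SL = ⌊$173,089/7⌋ = $24,727 → take DB $53,747. Book value $161,242.
Year 3: DB = ⌊$161,242 × 200%/8⌋ = $40,310; SL = ⌊$119,342/6⌋ = $19,890 → take DB $40,310. Book value $120,932.
Year 4: DB = ⌊$120,932 × 200%/8⌋ = $30,233; SL = ⌊$79,032/5⌋ = $15,806 → take DB $30,233. Book value $90,699.
Year 5: DB = ⌊$90,699 × 200%/8⌋ = $22,674; SL = ⌊$48,799/4⌋ = $12,199 → take DB $22,674. Book value $68,025.
Year 6: DB = ⌊$68,025 × 200%/8⌋ = $17,006; SL = ⌊$26,125/3⌋ = $8,708 → take DB $17,006. Book value $51,019.
Year 7: DB = ⌊$51,019 × 200%/8⌋ = $12,754; SL = ⌊$9,119/2⌋ = $4,559 → take DB $12,754, capped at $9,119. Book value $41,900.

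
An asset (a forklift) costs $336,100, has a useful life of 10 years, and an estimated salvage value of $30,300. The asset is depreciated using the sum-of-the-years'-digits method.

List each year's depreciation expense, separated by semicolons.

Depreciable base = $336,100 − $30,300 = $305,800.
Sum of the years' digits = 10+9+8+7+6+5+4+3+2+1 = 55.
Year 1: $305,800 × 10/55 = $55,600. Book value $280,500.
Year 2: $305,800 × 9/55 = $50,040. Book value $230,460.
Year 3: $305,800 × 8/55 = $44,480. Book value $185,980.
Year 4: $305,800 × 7/55 = $38,920. Book value $147,060.
Year 5: $305,800 × 6/55 = $33,360. Book value $113,700.
Year 6: $305,800 × 5/55 = $27,800. Book value $85,900.
Year 7: $305,800 × 4/55 = $22,240. Book value $63,660.
Year 8: $305,800 × 3/55 = $16,680. Book value $46,980.
Year 9: $305,800 × 2/55 = $11,120. Book value $35,860.
Year 10: $305,800 × 1/55 = $5,560. Book value $30,300.

$55,600; $50,040; $44,480; $38,920; $33,360; $27,800; $22,240; $16,680; $11,120; $5,560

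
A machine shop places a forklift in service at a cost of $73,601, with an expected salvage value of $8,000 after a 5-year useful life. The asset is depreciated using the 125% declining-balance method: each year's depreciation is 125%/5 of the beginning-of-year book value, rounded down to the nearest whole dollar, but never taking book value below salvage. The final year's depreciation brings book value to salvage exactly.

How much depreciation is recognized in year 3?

$10,350

Depreciable base = $73,601 − $8,000 = $65,601.
Year 1: ⌊$73,601 × 125%/5⌋ = $18,400. Book value $55,201.
Year 2: ⌊$55,201 × 125%/5⌋ = $13,800. Book value $41,401.
Year 3: ⌊$41,401 × 125%/5⌋ = $10,350. Book value $31,051.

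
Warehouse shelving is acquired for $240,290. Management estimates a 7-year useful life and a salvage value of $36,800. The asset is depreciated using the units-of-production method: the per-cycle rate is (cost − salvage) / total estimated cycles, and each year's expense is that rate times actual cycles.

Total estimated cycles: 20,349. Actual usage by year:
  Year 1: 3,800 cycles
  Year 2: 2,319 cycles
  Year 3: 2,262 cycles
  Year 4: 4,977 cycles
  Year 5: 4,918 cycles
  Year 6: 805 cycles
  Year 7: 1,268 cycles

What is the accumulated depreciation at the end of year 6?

Depreciable base = $240,290 − $36,800 = $203,490.
Rate = $203,490 / 20,349 cycles = $10 per cycle.
Year 1: 3,800 × $10 = $38,000. Book value $202,290.
Year 2: 2,319 × $10 = $23,190. Book value $179,100.
Year 3: 2,262 × $10 = $22,620. Book value $156,480.
Year 4: 4,977 × $10 = $49,770. Book value $106,710.
Year 5: 4,918 × $10 = $49,180. Book value $57,530.
Year 6: 805 × $10 = $8,050. Book value $49,480.
Accumulated through year 6 = $240,290 − $49,480 = $190,810.

$190,810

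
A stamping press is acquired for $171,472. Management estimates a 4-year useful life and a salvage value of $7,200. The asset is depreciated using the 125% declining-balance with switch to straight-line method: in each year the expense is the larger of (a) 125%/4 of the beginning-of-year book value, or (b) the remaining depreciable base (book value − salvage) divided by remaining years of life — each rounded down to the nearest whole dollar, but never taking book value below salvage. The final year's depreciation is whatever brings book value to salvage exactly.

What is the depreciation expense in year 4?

Depreciable base = $171,472 − $7,200 = $164,272.
Year 1: DB = ⌊$171,472 × 125%/4⌋ = $53,585; SL = ⌊$164,272/4⌋ = $41,068 → take DB $53,585. Book value $117,887.
Year 2: DB = ⌊$117,887 × 125%/4⌋ = $36,839; SL = ⌊$110,687/3⌋ = $36,895 → take SL $36,895. Book value $80,992.
Year 3: DB = ⌊$80,992 × 125%/4⌋ = $25,310; SL = ⌊$73,792/2⌋ = $36,896 → take SL $36,896. Book value $44,096.
Year 4 (final): $44,096 − $7,200 = $36,896. Book value $7,200.

$36,896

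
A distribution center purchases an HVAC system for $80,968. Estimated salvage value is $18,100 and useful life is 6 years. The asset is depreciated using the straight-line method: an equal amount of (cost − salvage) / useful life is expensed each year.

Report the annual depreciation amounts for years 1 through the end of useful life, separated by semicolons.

$10,478; $10,478; $10,478; $10,478; $10,478; $10,478

Depreciable base = $80,968 − $18,100 = $62,868.
Annual expense = $62,868 / 6 = $10,478.
End of year 1: book value $70,490.
End of year 2: book value $60,012.
End of year 3: book value $49,534.
End of year 4: book value $39,056.
End of year 5: book value $28,578.
End of year 6: book value $18,100.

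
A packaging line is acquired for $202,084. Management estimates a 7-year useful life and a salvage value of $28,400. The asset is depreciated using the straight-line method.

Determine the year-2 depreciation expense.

$24,812

Depreciable base = $202,084 − $28,400 = $173,684.
Annual expense = $173,684 / 7 = $24,812.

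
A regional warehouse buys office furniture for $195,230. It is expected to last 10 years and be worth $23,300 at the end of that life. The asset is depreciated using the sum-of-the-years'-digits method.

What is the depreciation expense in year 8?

Depreciable base = $195,230 − $23,300 = $171,930.
Sum of the years' digits = 10+9+8+7+6+5+4+3+2+1 = 55.
Year 1: $171,930 × 10/55 = $31,260. Book value $163,970.
Year 2: $171,930 × 9/55 = $28,134. Book value $135,836.
Year 3: $171,930 × 8/55 = $25,008. Book value $110,828.
Year 4: $171,930 × 7/55 = $21,882. Book value $88,946.
Year 5: $171,930 × 6/55 = $18,756. Book value $70,190.
Year 6: $171,930 × 5/55 = $15,630. Book value $54,560.
Year 7: $171,930 × 4/55 = $12,504. Book value $42,056.
Year 8: $171,930 × 3/55 = $9,378. Book value $32,678.

$9,378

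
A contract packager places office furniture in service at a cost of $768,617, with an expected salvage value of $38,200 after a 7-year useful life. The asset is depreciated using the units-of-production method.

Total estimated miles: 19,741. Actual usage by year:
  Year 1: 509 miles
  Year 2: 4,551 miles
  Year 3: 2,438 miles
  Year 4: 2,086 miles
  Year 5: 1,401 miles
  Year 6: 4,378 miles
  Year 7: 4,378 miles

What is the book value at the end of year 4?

$414,009

Depreciable base = $768,617 − $38,200 = $730,417.
Rate = $730,417 / 19,741 miles = $37 per mile.
Year 1: 509 × $37 = $18,833. Book value $749,784.
Year 2: 4,551 × $37 = $168,387. Book value $581,397.
Year 3: 2,438 × $37 = $90,206. Book value $491,191.
Year 4: 2,086 × $37 = $77,182. Book value $414,009.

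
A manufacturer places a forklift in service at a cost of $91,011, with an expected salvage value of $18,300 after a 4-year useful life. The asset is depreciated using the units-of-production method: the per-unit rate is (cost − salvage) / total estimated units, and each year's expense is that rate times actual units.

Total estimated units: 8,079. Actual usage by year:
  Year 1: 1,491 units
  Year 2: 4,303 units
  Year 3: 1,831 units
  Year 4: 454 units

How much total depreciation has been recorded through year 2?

Depreciable base = $91,011 − $18,300 = $72,711.
Rate = $72,711 / 8,079 units = $9 per unit.
Year 1: 1,491 × $9 = $13,419. Book value $77,592.
Year 2: 4,303 × $9 = $38,727. Book value $38,865.
Accumulated through year 2 = $91,011 − $38,865 = $52,146.

$52,146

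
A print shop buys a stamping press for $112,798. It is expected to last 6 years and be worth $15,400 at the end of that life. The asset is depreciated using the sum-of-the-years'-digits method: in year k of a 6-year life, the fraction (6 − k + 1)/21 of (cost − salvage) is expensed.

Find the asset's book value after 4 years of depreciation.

Depreciable base = $112,798 − $15,400 = $97,398.
Sum of the years' digits = 6+5+4+3+2+1 = 21.
Year 1: $97,398 × 6/21 = $27,828. Book value $84,970.
Year 2: $97,398 × 5/21 = $23,190. Book value $61,780.
Year 3: $97,398 × 4/21 = $18,552. Book value $43,228.
Year 4: $97,398 × 3/21 = $13,914. Book value $29,314.

$29,314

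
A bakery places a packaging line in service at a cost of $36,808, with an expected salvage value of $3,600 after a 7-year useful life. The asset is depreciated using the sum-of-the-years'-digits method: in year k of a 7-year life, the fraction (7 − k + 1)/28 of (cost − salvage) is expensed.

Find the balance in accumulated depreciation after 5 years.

Depreciable base = $36,808 − $3,600 = $33,208.
Sum of the years' digits = 7+6+5+4+3+2+1 = 28.
Year 1: $33,208 × 7/28 = $8,302. Book value $28,506.
Year 2: $33,208 × 6/28 = $7,116. Book value $21,390.
Year 3: $33,208 × 5/28 = $5,930. Book value $15,460.
Year 4: $33,208 × 4/28 = $4,744. Book value $10,716.
Year 5: $33,208 × 3/28 = $3,558. Book value $7,158.
Accumulated through year 5 = $36,808 − $7,158 = $29,650.

$29,650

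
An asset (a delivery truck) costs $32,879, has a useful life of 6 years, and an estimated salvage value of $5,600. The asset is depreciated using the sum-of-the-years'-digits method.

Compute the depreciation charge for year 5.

$2,598

Depreciable base = $32,879 − $5,600 = $27,279.
Sum of the years' digits = 6+5+4+3+2+1 = 21.
Year 1: $27,279 × 6/21 = $7,794. Book value $25,085.
Year 2: $27,279 × 5/21 = $6,495. Book value $18,590.
Year 3: $27,279 × 4/21 = $5,196. Book value $13,394.
Year 4: $27,279 × 3/21 = $3,897. Book value $9,497.
Year 5: $27,279 × 2/21 = $2,598. Book value $6,899.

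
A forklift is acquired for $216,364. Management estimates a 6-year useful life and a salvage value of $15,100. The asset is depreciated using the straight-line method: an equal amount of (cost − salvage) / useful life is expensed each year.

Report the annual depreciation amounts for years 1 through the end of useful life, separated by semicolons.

$33,544; $33,544; $33,544; $33,544; $33,544; $33,544

Depreciable base = $216,364 − $15,100 = $201,264.
Annual expense = $201,264 / 6 = $33,544.
End of year 1: book value $182,820.
End of year 2: book value $149,276.
End of year 3: book value $115,732.
End of year 4: book value $82,188.
End of year 5: book value $48,644.
End of year 6: book value $15,100.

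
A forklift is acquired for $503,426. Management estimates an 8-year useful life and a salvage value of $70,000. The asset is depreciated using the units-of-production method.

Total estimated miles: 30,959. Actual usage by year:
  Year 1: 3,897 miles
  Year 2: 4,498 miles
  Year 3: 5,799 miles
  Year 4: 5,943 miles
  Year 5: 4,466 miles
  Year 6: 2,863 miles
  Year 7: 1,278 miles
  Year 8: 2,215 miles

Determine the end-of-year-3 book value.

Depreciable base = $503,426 − $70,000 = $433,426.
Rate = $433,426 / 30,959 miles = $14 per mile.
Year 1: 3,897 × $14 = $54,558. Book value $448,868.
Year 2: 4,498 × $14 = $62,972. Book value $385,896.
Year 3: 5,799 × $14 = $81,186. Book value $304,710.

$304,710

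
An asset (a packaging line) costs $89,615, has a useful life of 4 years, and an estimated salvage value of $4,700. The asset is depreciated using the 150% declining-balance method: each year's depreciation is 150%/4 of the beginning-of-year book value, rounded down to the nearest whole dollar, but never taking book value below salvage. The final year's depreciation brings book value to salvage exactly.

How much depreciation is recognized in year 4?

Depreciable base = $89,615 − $4,700 = $84,915.
Year 1: ⌊$89,615 × 150%/4⌋ = $33,605. Book value $56,010.
Year 2: ⌊$56,010 × 150%/4⌋ = $21,003. Book value $35,007.
Year 3: ⌊$35,007 × 150%/4⌋ = $13,127. Book value $21,880.
Year 4 (final): $21,880 − $4,700 = $17,180. Book value $4,700.

$17,180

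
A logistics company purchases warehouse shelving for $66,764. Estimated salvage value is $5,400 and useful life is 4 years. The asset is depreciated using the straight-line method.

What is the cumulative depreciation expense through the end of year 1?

$15,341

Depreciable base = $66,764 − $5,400 = $61,364.
Annual expense = $61,364 / 4 = $15,341.
End of year 1: book value $51,423.
Accumulated through year 1 = $66,764 − $51,423 = $15,341.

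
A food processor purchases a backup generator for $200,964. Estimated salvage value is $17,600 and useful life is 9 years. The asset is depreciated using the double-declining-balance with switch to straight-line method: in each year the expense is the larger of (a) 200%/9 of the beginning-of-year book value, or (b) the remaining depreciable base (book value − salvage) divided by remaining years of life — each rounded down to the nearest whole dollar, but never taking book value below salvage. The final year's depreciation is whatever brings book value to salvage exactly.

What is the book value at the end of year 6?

$44,490

Depreciable base = $200,964 − $17,600 = $183,364.
Year 1: DB = ⌊$200,964 × 200%/9⌋ = $44,658; SL = ⌊$183,364/9⌋ = $20,373 → take DB $44,658. Book value $156,306.
Year 2: DB = ⌊$156,306 × 200%/9⌋ = $34,734; SL = ⌊$138,706/8⌋ = $17,338 → take DB $34,734. Book value $121,572.
Year 3: DB = ⌊$121,572 × 200%/9⌋ = $27,016; SL = ⌊$103,972/7⌋ = $14,853 → take DB $27,016. Book value $94,556.
Year 4: DB = ⌊$94,556 × 200%/9⌋ = $21,012; SL = ⌊$76,956/6⌋ = $12,826 → take DB $21,012. Book value $73,544.
Year 5: DB = ⌊$73,544 × 200%/9⌋ = $16,343; SL = ⌊$55,944/5⌋ = $11,188 → take DB $16,343. Book value $57,201.
Year 6: DB = ⌊$57,201 × 200%/9⌋ = $12,711; SL = ⌊$39,601/4⌋ = $9,900 → take DB $12,711. Book value $44,490.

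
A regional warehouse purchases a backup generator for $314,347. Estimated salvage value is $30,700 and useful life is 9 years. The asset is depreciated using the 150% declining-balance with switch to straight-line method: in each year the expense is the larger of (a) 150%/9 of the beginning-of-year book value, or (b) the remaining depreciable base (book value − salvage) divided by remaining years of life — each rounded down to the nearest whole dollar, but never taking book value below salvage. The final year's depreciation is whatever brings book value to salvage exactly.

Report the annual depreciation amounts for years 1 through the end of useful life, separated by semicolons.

$52,391; $43,659; $36,382; $30,319; $25,266; $23,907; $23,907; $23,908; $23,908

Depreciable base = $314,347 − $30,700 = $283,647.
Year 1: DB = ⌊$314,347 × 150%/9⌋ = $52,391; SL = ⌊$283,647/9⌋ = $31,516 → take DB $52,391. Book value $261,956.
Year 2: DB = ⌊$261,956 × 150%/9⌋ = $43,659; SL = ⌊$231,256/8⌋ = $28,907 → take DB $43,659. Book value $218,297.
Year 3: DB = ⌊$218,297 × 150%/9⌋ = $36,382; SL = ⌊$187,597/7⌋ = $26,799 → take DB $36,382. Book value $181,915.
Year 4: DB = ⌊$181,915 × 150%/9⌋ = $30,319; SL = ⌊$151,215/6⌋ = $25,202 → take DB $30,319. Book value $151,596.
Year 5: DB = ⌊$151,596 × 150%/9⌋ = $25,266; SL = ⌊$120,896/5⌋ = $24,179 → take DB $25,266. Book value $126,330.
Year 6: DB = ⌊$126,330 × 150%/9⌋ = $21,055; SL = ⌊$95,630/4⌋ = $23,907 → take SL $23,907. Book value $102,423.
Year 7: DB = ⌊$102,423 × 150%/9⌋ = $17,070; SL = ⌊$71,723/3⌋ = $23,907 → take SL $23,907. Book value $78,516.
Year 8: DB = ⌊$78,516 × 150%/9⌋ = $13,086; SL = ⌊$47,816/2⌋ = $23,908 → take SL $23,908. Book value $54,608.
Year 9 (final): $54,608 − $30,700 = $23,908. Book value $30,700.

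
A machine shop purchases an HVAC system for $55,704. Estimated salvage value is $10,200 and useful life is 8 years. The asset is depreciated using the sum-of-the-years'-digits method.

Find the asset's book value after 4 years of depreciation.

Depreciable base = $55,704 − $10,200 = $45,504.
Sum of the years' digits = 8+7+6+5+4+3+2+1 = 36.
Year 1: $45,504 × 8/36 = $10,112. Book value $45,592.
Year 2: $45,504 × 7/36 = $8,848. Book value $36,744.
Year 3: $45,504 × 6/36 = $7,584. Book value $29,160.
Year 4: $45,504 × 5/36 = $6,320. Book value $22,840.

$22,840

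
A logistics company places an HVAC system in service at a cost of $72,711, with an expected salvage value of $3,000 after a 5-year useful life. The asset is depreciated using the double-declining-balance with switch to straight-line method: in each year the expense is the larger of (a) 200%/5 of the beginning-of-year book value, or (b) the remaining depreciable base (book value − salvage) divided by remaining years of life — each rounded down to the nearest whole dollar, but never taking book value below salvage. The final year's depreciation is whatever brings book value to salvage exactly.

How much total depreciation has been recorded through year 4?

$63,357

Depreciable base = $72,711 − $3,000 = $69,711.
Year 1: DB = ⌊$72,711 × 200%/5⌋ = $29,084; SL = ⌊$69,711/5⌋ = $13,942 → take DB $29,084. Book value $43,627.
Year 2: DB = ⌊$43,627 × 200%/5⌋ = $17,450; SL = ⌊$40,627/4⌋ = $10,156 → take DB $17,450. Book value $26,177.
Year 3: DB = ⌊$26,177 × 200%/5⌋ = $10,470; SL = ⌊$23,177/3⌋ = $7,725 → take DB $10,470. Book value $15,707.
Year 4: DB = ⌊$15,707 × 200%/5⌋ = $6,282; SL = ⌊$12,707/2⌋ = $6,353 → take SL $6,353. Book value $9,354.
Accumulated through year 4 = $72,711 − $9,354 = $63,357.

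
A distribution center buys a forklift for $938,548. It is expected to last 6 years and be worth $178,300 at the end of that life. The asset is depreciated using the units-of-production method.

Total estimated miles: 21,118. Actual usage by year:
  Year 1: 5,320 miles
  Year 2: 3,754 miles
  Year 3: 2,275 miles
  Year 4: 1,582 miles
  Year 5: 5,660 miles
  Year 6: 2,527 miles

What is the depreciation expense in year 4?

Depreciable base = $938,548 − $178,300 = $760,248.
Rate = $760,248 / 21,118 miles = $36 per mile.
Year 1: 5,320 × $36 = $191,520. Book value $747,028.
Year 2: 3,754 × $36 = $135,144. Book value $611,884.
Year 3: 2,275 × $36 = $81,900. Book value $529,984.
Year 4: 1,582 × $36 = $56,952. Book value $473,032.

$56,952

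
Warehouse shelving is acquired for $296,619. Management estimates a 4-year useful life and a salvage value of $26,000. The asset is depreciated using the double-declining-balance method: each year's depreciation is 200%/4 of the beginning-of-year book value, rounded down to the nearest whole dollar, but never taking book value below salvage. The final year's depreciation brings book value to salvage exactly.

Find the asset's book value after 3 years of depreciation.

Depreciable base = $296,619 − $26,000 = $270,619.
Year 1: ⌊$296,619 × 200%/4⌋ = $148,309. Book value $148,310.
Year 2: ⌊$148,310 × 200%/4⌋ = $74,155. Book value $74,155.
Year 3: ⌊$74,155 × 200%/4⌋ = $37,077. Book value $37,078.

$37,078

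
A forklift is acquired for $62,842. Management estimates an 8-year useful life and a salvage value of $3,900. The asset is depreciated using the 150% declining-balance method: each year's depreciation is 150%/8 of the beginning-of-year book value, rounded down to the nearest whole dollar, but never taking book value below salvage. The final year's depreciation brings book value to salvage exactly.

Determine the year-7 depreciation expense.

Depreciable base = $62,842 − $3,900 = $58,942.
Year 1: ⌊$62,842 × 150%/8⌋ = $11,782. Book value $51,060.
Year 2: ⌊$51,060 × 150%/8⌋ = $9,573. Book value $41,487.
Year 3: ⌊$41,487 × 150%/8⌋ = $7,778. Book value $33,709.
Year 4: ⌊$33,709 × 150%/8⌋ = $6,320. Book value $27,389.
Year 5: ⌊$27,389 × 150%/8⌋ = $5,135. Book value $22,254.
Year 6: ⌊$22,254 × 150%/8⌋ = $4,172. Book value $18,082.
Year 7: ⌊$18,082 × 150%/8⌋ = $3,390. Book value $14,692.

$3,390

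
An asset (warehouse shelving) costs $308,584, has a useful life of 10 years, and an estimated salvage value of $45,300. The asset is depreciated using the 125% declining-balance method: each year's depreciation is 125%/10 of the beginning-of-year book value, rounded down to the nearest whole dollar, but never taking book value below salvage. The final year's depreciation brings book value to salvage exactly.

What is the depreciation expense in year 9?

Depreciable base = $308,584 − $45,300 = $263,284.
Year 1: ⌊$308,584 × 125%/10⌋ = $38,573. Book value $270,011.
Year 2: ⌊$270,011 × 125%/10⌋ = $33,751. Book value $236,260.
Year 3: ⌊$236,260 × 125%/10⌋ = $29,532. Book value $206,728.
Year 4: ⌊$206,728 × 125%/10⌋ = $25,841. Book value $180,887.
Year 5: ⌊$180,887 × 125%/10⌋ = $22,610. Book value $158,277.
Year 6: ⌊$158,277 × 125%/10⌋ = $19,784. Book value $138,493.
Year 7: ⌊$138,493 × 125%/10⌋ = $17,311. Book value $121,182.
Year 8: ⌊$121,182 × 125%/10⌋ = $15,147. Book value $106,035.
Year 9: ⌊$106,035 × 125%/10⌋ = $13,254. Book value $92,781.

$13,254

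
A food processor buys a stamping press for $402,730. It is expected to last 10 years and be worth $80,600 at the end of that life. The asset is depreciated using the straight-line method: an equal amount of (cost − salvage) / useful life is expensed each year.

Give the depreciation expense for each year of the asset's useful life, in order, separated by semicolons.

Depreciable base = $402,730 − $80,600 = $322,130.
Annual expense = $322,130 / 10 = $32,213.
End of year 1: book value $370,517.
End of year 2: book value $338,304.
End of year 3: book value $306,091.
End of year 4: book value $273,878.
End of year 5: book value $241,665.
End of year 6: book value $209,452.
End of year 7: book value $177,239.
End of year 8: book value $145,026.
End of year 9: book value $112,813.
End of year 10: book value $80,600.

$32,213; $32,213; $32,213; $32,213; $32,213; $32,213; $32,213; $32,213; $32,213; $32,213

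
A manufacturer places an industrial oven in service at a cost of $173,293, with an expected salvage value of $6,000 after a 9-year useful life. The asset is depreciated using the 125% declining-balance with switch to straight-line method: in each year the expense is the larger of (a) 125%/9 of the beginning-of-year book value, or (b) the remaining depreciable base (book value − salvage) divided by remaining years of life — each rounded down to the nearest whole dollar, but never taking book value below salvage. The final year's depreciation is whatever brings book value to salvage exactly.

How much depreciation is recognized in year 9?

$17,443

Depreciable base = $173,293 − $6,000 = $167,293.
Year 1: DB = ⌊$173,293 × 125%/9⌋ = $24,068; SL = ⌊$167,293/9⌋ = $18,588 → take DB $24,068. Book value $149,225.
Year 2: DB = ⌊$149,225 × 125%/9⌋ = $20,725; SL = ⌊$143,225/8⌋ = $17,903 → take DB $20,725. Book value $128,500.
Year 3: DB = ⌊$128,500 × 125%/9⌋ = $17,847; SL = ⌊$122,500/7⌋ = $17,500 → take DB $17,847. Book value $110,653.
Year 4: DB = ⌊$110,653 × 125%/9⌋ = $15,368; SL = ⌊$104,653/6⌋ = $17,442 → take SL $17,442. Book value $93,211.
Year 5: DB = ⌊$93,211 × 125%/9⌋ = $12,945; SL = ⌊$87,211/5⌋ = $17,442 → take SL $17,442. Book value $75,769.
Year 6: DB = ⌊$75,769 × 125%/9⌋ = $10,523; SL = ⌊$69,769/4⌋ = $17,442 → take SL $17,442. Book value $58,327.
Year 7: DB = ⌊$58,327 × 125%/9⌋ = $8,100; SL = ⌊$52,327/3⌋ = $17,442 → take SL $17,442. Book value $40,885.
Year 8: DB = ⌊$40,885 × 125%/9⌋ = $5,678; SL = ⌊$34,885/2⌋ = $17,442 → take SL $17,442. Book value $23,443.
Year 9 (final): $23,443 − $6,000 = $17,443. Book value $6,000.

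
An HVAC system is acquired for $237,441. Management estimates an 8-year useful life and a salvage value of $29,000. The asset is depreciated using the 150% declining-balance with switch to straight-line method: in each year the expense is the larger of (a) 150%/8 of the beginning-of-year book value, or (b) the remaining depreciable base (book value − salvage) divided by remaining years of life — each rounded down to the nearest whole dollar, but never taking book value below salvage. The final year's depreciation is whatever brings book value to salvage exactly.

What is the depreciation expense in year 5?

Depreciable base = $237,441 − $29,000 = $208,441.
Year 1: DB = ⌊$237,441 × 150%/8⌋ = $44,520; SL = ⌊$208,441/8⌋ = $26,055 → take DB $44,520. Book value $192,921.
Year 2: DB = ⌊$192,921 × 150%/8⌋ = $36,172; SL = ⌊$163,921/7⌋ = $23,417 → take DB $36,172. Book value $156,749.
Year 3: DB = ⌊$156,749 × 150%/8⌋ = $29,390; SL = ⌊$127,749/6⌋ = $21,291 → take DB $29,390. Book value $127,359.
Year 4: DB = ⌊$127,359 × 150%/8⌋ = $23,879; SL = ⌊$98,359/5⌋ = $19,671 → take DB $23,879. Book value $103,480.
Year 5: DB = ⌊$103,480 × 150%/8⌋ = $19,402; SL = ⌊$74,480/4⌋ = $18,620 → take DB $19,402. Book value $84,078.

$19,402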